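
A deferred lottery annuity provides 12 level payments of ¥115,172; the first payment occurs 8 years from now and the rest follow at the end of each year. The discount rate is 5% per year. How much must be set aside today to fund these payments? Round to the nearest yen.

Ordinary annuity of 12 payments, first payment at period 8.
Periodic rate r = 0.05 per year.
The ordinary-annuity PV formula values the stream one period before the first payment (period 7); discount that back 7 periods:
PV₀ = 115,172 × [1 − (1+r)^−12] / r × (1+r)^−7 = ¥725,462

¥725,462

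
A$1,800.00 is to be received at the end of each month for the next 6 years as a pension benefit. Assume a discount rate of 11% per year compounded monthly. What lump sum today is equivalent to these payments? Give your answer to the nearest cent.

This is an ordinary annuity: 72 payments of A$1,800.00 at the end of each month.
Periodic rate r = 0.11/12 per month; n is counted in months.
PV = PMT × [(1 − (1+r)^−n)/r] = 1,800 × [1 − (1+r)^−72] / r = A$94,567.22

A$94,567.22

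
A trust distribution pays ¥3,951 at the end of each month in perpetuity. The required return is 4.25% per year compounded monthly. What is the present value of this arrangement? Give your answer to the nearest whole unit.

¥1,115,576

Periodic rate r = 0.0425/12 per month.
Level perpetuity: PV = PMT / r = 3,951 / (0.0425/12) = ¥1,115,576.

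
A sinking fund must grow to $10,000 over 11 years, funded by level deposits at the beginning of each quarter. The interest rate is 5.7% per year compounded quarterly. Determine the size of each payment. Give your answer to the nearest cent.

Level annuity due; solve FV = PMT × [((1+r)^n − 1)/r] × (1+r) for PMT.
Periodic rate r = 0.057/4 per quarter; n is counted in quarters.
With n = 44: PMT = 10,000 / ([((1+r)^n − 1)/r] × (1+r)) = $162.67

$162.67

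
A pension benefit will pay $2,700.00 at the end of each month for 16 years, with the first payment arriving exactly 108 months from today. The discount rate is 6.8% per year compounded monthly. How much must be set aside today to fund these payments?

Ordinary annuity of 192 payments, first payment at period 108.
Periodic rate r = 0.068/12 per month; n is counted in months.
The ordinary-annuity PV formula values the stream one period before the first payment (period 107); discount that back 107 periods:
PV₀ = 2,700 × [1 − (1+r)^−192] / r × (1+r)^−107 = $172,329.18

$172,329.18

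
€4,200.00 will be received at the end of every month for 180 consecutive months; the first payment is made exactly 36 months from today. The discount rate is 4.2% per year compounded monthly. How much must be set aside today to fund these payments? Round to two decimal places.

Ordinary annuity of 180 payments, first payment at period 36.
Periodic rate r = 0.042/12 per month; n is counted in months.
The ordinary-annuity PV formula values the stream one period before the first payment (period 35); discount that back 35 periods:
PV₀ = 4,200 × [1 − (1+r)^−180] / r × (1+r)^−35 = €495,706.29

€495,706.29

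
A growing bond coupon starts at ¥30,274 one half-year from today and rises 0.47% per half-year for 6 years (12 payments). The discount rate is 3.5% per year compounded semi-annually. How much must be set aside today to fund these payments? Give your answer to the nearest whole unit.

Periodic rate r = 0.035/2 per half-year; n is counted in half-years.
Growing ordinary annuity: PV = PMT₁ × [1 − ((1+g)/(1+r))^n] / (r − g) = 30,274 × [1 − ((1+0.0047)/(1+r))^12] / (r − 0.0047) = ¥333,344.

¥333,344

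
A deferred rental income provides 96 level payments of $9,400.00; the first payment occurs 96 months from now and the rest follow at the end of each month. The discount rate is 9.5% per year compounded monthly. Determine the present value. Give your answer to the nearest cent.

$298,047.05

Ordinary annuity of 96 payments, first payment at period 96.
Periodic rate r = 0.095/12 per month; n is counted in months.
The ordinary-annuity PV formula values the stream one period before the first payment (period 95); discount that back 95 periods:
PV₀ = 9,400 × [1 − (1+r)^−96] / r × (1+r)^−95 = $298,047.05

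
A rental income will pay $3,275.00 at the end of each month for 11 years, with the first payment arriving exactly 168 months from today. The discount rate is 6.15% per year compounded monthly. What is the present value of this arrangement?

Ordinary annuity of 132 payments, first payment at period 168.
Periodic rate r = 0.0615/12 per month; n is counted in months.
The ordinary-annuity PV formula values the stream one period before the first payment (period 167); discount that back 167 periods:
PV₀ = 3,275 × [1 − (1+r)^−132] / r × (1+r)^−167 = $133,538.17

$133,538.17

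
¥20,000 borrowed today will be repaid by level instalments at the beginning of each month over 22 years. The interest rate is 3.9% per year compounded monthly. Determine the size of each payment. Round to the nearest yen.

Level annuity due; solve PV = PMT × [(1 − (1+r)^−n)/r] × (1+r) for PMT.
Periodic rate r = 0.039/12 per month; n is counted in months.
With n = 264: PMT = 20,000 / ([(1 − (1+r)^−n)/r] × (1+r)) = ¥113

¥113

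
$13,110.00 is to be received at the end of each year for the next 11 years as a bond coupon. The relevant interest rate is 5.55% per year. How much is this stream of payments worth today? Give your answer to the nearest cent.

$105,818.77

This is an ordinary annuity: 11 payments of $13,110.00 at the end of each year.
Periodic rate r = 0.0555 per year.
PV = PMT × [(1 − (1+r)^−n)/r] = 13,110 × [1 − (1+r)^−11] / r = $105,818.77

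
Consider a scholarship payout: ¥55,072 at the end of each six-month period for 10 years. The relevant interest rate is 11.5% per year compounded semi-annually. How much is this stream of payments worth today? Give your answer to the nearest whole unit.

This is an ordinary annuity: 20 payments of ¥55,072 at the end of each six-month period.
Periodic rate r = 0.115/2 per half-year; n is counted in half-years.
PV = PMT × [(1 − (1+r)^−n)/r] = 55,072 × [1 − (1+r)^−20] / r = ¥644,694

¥644,694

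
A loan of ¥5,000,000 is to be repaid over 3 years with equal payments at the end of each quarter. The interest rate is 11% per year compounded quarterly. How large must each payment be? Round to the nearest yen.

¥494,844

Level ordinary annuity; solve PV = PMT × [(1 − (1+r)^−n)/r] for PMT.
Periodic rate r = 0.11/4 per quarter; n is counted in quarters.
With n = 12: PMT = 5,000,000 / ([(1 − (1+r)^−n)/r]) = ¥494,844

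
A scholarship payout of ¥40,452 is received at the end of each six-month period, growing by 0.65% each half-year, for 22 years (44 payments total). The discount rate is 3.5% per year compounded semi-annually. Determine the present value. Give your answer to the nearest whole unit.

¥1,397,957

Periodic rate r = 0.035/2 per half-year; n is counted in half-years.
Growing ordinary annuity: PV = PMT₁ × [1 − ((1+g)/(1+r))^n] / (r − g) = 40,452 × [1 − ((1+0.0065)/(1+r))^44] / (r − 0.0065) = ¥1,397,957.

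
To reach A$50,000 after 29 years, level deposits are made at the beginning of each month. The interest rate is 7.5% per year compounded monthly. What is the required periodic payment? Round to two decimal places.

A$40.11

Level annuity due; solve FV = PMT × [((1+r)^n − 1)/r] × (1+r) for PMT.
Periodic rate r = 0.075/12 per month; n is counted in months.
With n = 348: PMT = 50,000 / ([((1+r)^n − 1)/r] × (1+r)) = A$40.11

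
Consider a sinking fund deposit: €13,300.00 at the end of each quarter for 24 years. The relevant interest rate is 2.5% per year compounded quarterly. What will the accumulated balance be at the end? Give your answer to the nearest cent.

€1,742,235.46

This is an ordinary annuity: 96 deposits of €13,300.00 at the end of each quarter.
Periodic rate r = 0.025/4 per quarter; n is counted in quarters.
FV = PMT × [((1+r)^n − 1)/r] = 13,300 × [(1+r)^96 − 1] / r = €1,742,235.46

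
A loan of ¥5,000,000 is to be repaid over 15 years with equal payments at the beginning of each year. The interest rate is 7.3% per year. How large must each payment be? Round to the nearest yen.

¥521,361

Level annuity due; solve PV = PMT × [(1 − (1+r)^−n)/r] × (1+r) for PMT.
Periodic rate r = 0.073 per year.
With n = 15: PMT = 5,000,000 / ([(1 − (1+r)^−n)/r] × (1+r)) = ¥521,361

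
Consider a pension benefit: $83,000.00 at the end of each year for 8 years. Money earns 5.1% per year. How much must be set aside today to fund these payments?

$534,284.80

This is an ordinary annuity: 8 payments of $83,000.00 at the end of each year.
Periodic rate r = 0.051 per year.
PV = PMT × [(1 − (1+r)^−n)/r] = 83,000 × [1 − (1+r)^−8] / r = $534,284.80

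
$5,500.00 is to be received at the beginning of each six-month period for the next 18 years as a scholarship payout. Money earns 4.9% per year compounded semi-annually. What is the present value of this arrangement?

This is an annuity due: 36 payments of $5,500.00 at the beginning of each six-month period.
Periodic rate r = 0.049/2 per half-year; n is counted in half-years.
PV = PMT × [(1 − (1+r)^−n)/r] × (1+r) = 5,500 × [1 − (1+r)^−36] / r × (1+r) = $133,767.01

$133,767.01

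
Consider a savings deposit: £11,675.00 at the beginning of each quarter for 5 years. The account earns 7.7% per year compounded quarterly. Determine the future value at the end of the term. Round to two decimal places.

£286,983.00

This is an annuity due: 20 deposits of £11,675.00 at the beginning of each quarter.
Periodic rate r = 0.077/4 per quarter; n is counted in quarters.
FV = PMT × [((1+r)^n − 1)/r] × (1+r) = 11,675 × [(1+r)^20 − 1] / r × (1+r) = £286,983.00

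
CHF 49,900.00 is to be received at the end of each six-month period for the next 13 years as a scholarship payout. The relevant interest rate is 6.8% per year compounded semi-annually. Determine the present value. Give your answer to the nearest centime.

CHF 852,346.06

This is an ordinary annuity: 26 payments of CHF 49,900.00 at the end of each six-month period.
Periodic rate r = 0.068/2 per half-year; n is counted in half-years.
PV = PMT × [(1 − (1+r)^−n)/r] = 49,900 × [1 − (1+r)^−26] / r = CHF 852,346.06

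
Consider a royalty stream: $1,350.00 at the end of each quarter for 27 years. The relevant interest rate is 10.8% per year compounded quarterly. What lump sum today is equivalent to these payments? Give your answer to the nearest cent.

$47,185.75

This is an ordinary annuity: 108 payments of $1,350.00 at the end of each quarter.
Periodic rate r = 0.108/4 per quarter; n is counted in quarters.
PV = PMT × [(1 − (1+r)^−n)/r] = 1,350 × [1 − (1+r)^−108] / r = $47,185.75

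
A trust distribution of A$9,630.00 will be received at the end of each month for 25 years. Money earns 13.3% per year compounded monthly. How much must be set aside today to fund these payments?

This is an ordinary annuity: 300 payments of A$9,630.00 at the end of each month.
Periodic rate r = 0.133/12 per month; n is counted in months.
PV = PMT × [(1 − (1+r)^−n)/r] = 9,630 × [1 − (1+r)^−300] / r = A$837,039.70

A$837,039.70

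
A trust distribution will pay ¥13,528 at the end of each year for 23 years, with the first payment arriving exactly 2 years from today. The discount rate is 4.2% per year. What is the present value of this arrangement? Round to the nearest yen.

Ordinary annuity of 23 payments, first payment at period 2.
Periodic rate r = 0.042 per year.
The ordinary-annuity PV formula values the stream one period before the first payment (period 1); discount that back 1 periods:
PV₀ = 13,528 × [1 − (1+r)^−23] / r × (1+r)^−1 = ¥189,119

¥189,119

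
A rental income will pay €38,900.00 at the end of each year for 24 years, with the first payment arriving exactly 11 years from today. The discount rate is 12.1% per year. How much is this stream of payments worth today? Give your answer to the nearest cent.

€95,975.06

Ordinary annuity of 24 payments, first payment at period 11.
Periodic rate r = 0.121 per year.
The ordinary-annuity PV formula values the stream one period before the first payment (period 10); discount that back 10 periods:
PV₀ = 38,900 × [1 − (1+r)^−24] / r × (1+r)^−10 = €95,975.06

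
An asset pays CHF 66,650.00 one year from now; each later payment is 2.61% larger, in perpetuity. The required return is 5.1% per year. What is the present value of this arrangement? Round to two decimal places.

CHF 2,676,706.83

Periodic rate r = 0.051 per year.
Growing perpetuity (Gordon): PV = PMT₁ / (r − g) = 66,650 / (r − 0.0261) = CHF 2,676,706.83.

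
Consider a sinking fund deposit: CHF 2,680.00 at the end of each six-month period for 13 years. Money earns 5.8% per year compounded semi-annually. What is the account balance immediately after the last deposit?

CHF 101,914.73

This is an ordinary annuity: 26 deposits of CHF 2,680.00 at the end of each six-month period.
Periodic rate r = 0.058/2 per half-year; n is counted in half-years.
FV = PMT × [((1+r)^n − 1)/r] = 2,680 × [(1+r)^26 − 1] / r = CHF 101,914.73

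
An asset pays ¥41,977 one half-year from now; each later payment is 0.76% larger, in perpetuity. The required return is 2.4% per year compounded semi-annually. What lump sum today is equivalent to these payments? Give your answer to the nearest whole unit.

Periodic rate r = 0.024/2 per half-year.
Growing perpetuity (Gordon): PV = PMT₁ / (r − g) = 41,977 / (r − 0.0076) = ¥9,540,227.

¥9,540,227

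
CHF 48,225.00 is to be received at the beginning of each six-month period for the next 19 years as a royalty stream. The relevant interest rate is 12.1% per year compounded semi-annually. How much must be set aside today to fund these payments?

This is an annuity due: 38 payments of CHF 48,225.00 at the beginning of each six-month period.
Periodic rate r = 0.121/2 per half-year; n is counted in half-years.
PV = PMT × [(1 − (1+r)^−n)/r] × (1+r) = 48,225 × [1 − (1+r)^−38] / r × (1+r) = CHF 754,629.37

CHF 754,629.37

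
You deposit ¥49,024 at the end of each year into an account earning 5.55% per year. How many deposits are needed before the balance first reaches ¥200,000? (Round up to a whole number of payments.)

4 payments

Periodic rate r = 0.0555 per year.
Ordinary annuity FV: 200,000 = 49,024 × [((1+r)^n − 1)/r].
(1+r)^n = 1 + 200,000 × r / 49,024, so n = ln(1 + 200,000·r/49,024) / ln(1+r) = 3.78.
Round up to a whole number of payments: n = 4.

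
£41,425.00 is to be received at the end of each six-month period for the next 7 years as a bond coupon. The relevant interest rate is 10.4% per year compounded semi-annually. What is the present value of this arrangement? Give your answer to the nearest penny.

£404,857.72

This is an ordinary annuity: 14 payments of £41,425.00 at the end of each six-month period.
Periodic rate r = 0.104/2 per half-year; n is counted in half-years.
PV = PMT × [(1 − (1+r)^−n)/r] = 41,425 × [1 − (1+r)^−14] / r = £404,857.72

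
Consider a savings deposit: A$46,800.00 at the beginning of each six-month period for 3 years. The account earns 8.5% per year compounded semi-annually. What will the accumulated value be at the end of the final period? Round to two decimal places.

A$325,656.63

This is an annuity due: 6 deposits of A$46,800.00 at the beginning of each six-month period.
Periodic rate r = 0.085/2 per half-year; n is counted in half-years.
FV = PMT × [((1+r)^n − 1)/r] × (1+r) = 46,800 × [(1+r)^6 − 1] / r × (1+r) = A$325,656.63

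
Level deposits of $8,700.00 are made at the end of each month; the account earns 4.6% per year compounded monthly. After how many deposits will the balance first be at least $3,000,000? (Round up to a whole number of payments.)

221 payments

Periodic rate r = 0.046/12 per month; n is counted in months.
Ordinary annuity FV: 3,000,000 = 8,700 × [((1+r)^n − 1)/r].
(1+r)^n = 1 + 3,000,000 × r / 8,700, so n = ln(1 + 3,000,000·r/8,700) / ln(1+r) = 220.17.
Round up to a whole number of payments: n = 221.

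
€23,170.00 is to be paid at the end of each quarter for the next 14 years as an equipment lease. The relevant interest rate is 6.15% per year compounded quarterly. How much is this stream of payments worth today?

This is an ordinary annuity: 56 payments of €23,170.00 at the end of each quarter.
Periodic rate r = 0.0615/4 per quarter; n is counted in quarters.
PV = PMT × [(1 − (1+r)^−n)/r] = 23,170 × [1 − (1+r)^−56] / r = €865,739.77

€865,739.77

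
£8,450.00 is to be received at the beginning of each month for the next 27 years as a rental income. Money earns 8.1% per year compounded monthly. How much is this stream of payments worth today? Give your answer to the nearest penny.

£1,117,785.80

This is an annuity due: 324 payments of £8,450.00 at the beginning of each month.
Periodic rate r = 0.081/12 per month; n is counted in months.
PV = PMT × [(1 − (1+r)^−n)/r] × (1+r) = 8,450 × [1 − (1+r)^−324] / r × (1+r) = £1,117,785.80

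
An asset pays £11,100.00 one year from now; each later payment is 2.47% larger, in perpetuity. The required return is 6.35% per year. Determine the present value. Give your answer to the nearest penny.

£286,082.47

Periodic rate r = 0.0635 per year.
Growing perpetuity (Gordon): PV = PMT₁ / (r − g) = 11,100 / (r − 0.0247) = £286,082.47.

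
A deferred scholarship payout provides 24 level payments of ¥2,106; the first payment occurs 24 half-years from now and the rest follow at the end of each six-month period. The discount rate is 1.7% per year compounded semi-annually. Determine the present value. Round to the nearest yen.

¥37,490

Ordinary annuity of 24 payments, first payment at period 24.
Periodic rate r = 0.017/2 per half-year; n is counted in half-years.
The ordinary-annuity PV formula values the stream one period before the first payment (period 23); discount that back 23 periods:
PV₀ = 2,106 × [1 − (1+r)^−24] / r × (1+r)^−23 = ¥37,490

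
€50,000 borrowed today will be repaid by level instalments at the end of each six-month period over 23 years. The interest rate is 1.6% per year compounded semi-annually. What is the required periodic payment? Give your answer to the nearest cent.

Level ordinary annuity; solve PV = PMT × [(1 − (1+r)^−n)/r] for PMT.
Periodic rate r = 0.016/2 per half-year; n is counted in half-years.
With n = 46: PMT = 50,000 / ([(1 − (1+r)^−n)/r]) = €1,303.49

€1,303.49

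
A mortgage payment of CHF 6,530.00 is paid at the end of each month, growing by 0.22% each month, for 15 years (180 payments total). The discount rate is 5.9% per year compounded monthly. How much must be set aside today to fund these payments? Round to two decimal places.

CHF 927,091.74

Periodic rate r = 0.059/12 per month; n is counted in months.
Growing ordinary annuity: PV = PMT₁ × [1 − ((1+g)/(1+r))^n] / (r − g) = 6,530 × [1 − ((1+0.0022)/(1+r))^180] / (r − 0.0022) = CHF 927,091.74.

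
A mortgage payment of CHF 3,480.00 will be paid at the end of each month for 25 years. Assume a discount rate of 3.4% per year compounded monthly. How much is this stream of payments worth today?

CHF 702,637.85

This is an ordinary annuity: 300 payments of CHF 3,480.00 at the end of each month.
Periodic rate r = 0.034/12 per month; n is counted in months.
PV = PMT × [(1 − (1+r)^−n)/r] = 3,480 × [1 − (1+r)^−300] / r = CHF 702,637.85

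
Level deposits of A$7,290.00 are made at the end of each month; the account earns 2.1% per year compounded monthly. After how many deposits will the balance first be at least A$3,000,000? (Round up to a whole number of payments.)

311 payments

Periodic rate r = 0.021/12 per month; n is counted in months.
Ordinary annuity FV: 3,000,000 = 7,290 × [((1+r)^n − 1)/r].
(1+r)^n = 1 + 3,000,000 × r / 7,290, so n = ln(1 + 3,000,000·r/7,290) / ln(1+r) = 310.23.
Round up to a whole number of payments: n = 311.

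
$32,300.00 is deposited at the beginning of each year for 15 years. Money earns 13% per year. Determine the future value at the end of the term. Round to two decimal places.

$1,475,197.03

This is an annuity due: 15 deposits of $32,300.00 at the beginning of each year.
Periodic rate r = 0.13 per year.
FV = PMT × [((1+r)^n − 1)/r] × (1+r) = 32,300 × [(1+r)^15 − 1] / r × (1+r) = $1,475,197.03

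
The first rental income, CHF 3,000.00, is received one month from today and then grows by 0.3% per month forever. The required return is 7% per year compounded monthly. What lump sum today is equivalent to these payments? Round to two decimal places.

Periodic rate r = 0.07/12 per month.
Growing perpetuity (Gordon): PV = PMT₁ / (r − g) = 3,000 / (r − 0.003) = CHF 1,058,823.53.

CHF 1,058,823.53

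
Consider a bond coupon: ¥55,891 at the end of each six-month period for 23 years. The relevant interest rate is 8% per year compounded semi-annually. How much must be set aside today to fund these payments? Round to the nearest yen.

This is an ordinary annuity: 46 payments of ¥55,891 at the end of each six-month period.
Periodic rate r = 0.08/2 per half-year; n is counted in half-years.
PV = PMT × [(1 − (1+r)^−n)/r] = 55,891 × [1 − (1+r)^−46] / r = ¥1,167,264

¥1,167,264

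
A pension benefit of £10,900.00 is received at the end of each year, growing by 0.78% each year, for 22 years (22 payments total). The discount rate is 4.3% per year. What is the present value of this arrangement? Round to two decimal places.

£164,158.47

Periodic rate r = 0.043 per year.
Growing ordinary annuity: PV = PMT₁ × [1 − ((1+g)/(1+r))^n] / (r − g) = 10,900 × [1 − ((1+0.0078)/(1+r))^22] / (r − 0.0078) = £164,158.47.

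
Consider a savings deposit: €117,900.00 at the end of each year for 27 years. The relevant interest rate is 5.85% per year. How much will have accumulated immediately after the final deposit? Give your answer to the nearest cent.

This is an ordinary annuity: 27 deposits of €117,900.00 at the end of each year.
Periodic rate r = 0.0585 per year.
FV = PMT × [((1+r)^n − 1)/r] = 117,900 × [(1+r)^27 − 1] / r = €7,338,913.85

€7,338,913.85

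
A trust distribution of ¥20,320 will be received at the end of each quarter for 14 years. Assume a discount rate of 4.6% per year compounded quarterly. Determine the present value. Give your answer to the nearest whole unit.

¥835,557

This is an ordinary annuity: 56 payments of ¥20,320 at the end of each quarter.
Periodic rate r = 0.046/4 per quarter; n is counted in quarters.
PV = PMT × [(1 − (1+r)^−n)/r] = 20,320 × [1 − (1+r)^−56] / r = ¥835,557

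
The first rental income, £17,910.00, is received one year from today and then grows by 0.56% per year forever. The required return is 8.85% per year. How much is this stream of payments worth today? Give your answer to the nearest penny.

£216,043.43

Periodic rate r = 0.0885 per year.
Growing perpetuity (Gordon): PV = PMT₁ / (r − g) = 17,910 / (r − 0.0056) = £216,043.43.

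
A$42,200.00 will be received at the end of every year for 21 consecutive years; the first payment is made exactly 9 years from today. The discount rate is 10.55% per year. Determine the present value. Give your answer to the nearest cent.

A$157,483.94

Ordinary annuity of 21 payments, first payment at period 9.
Periodic rate r = 0.1055 per year.
The ordinary-annuity PV formula values the stream one period before the first payment (period 8); discount that back 8 periods:
PV₀ = 42,200 × [1 − (1+r)^−21] / r × (1+r)^−8 = A$157,483.94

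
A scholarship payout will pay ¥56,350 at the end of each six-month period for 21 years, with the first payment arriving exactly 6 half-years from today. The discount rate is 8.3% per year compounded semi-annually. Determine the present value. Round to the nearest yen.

¥907,180

Ordinary annuity of 42 payments, first payment at period 6.
Periodic rate r = 0.083/2 per half-year; n is counted in half-years.
The ordinary-annuity PV formula values the stream one period before the first payment (period 5); discount that back 5 periods:
PV₀ = 56,350 × [1 − (1+r)^−42] / r × (1+r)^−5 = ¥907,180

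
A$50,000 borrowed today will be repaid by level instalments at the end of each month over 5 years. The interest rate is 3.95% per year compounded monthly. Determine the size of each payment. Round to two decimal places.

Level ordinary annuity; solve PV = PMT × [(1 − (1+r)^−n)/r] for PMT.
Periodic rate r = 0.0395/12 per month; n is counted in months.
With n = 60: PMT = 50,000 / ([(1 − (1+r)^−n)/r]) = A$919.70

A$919.70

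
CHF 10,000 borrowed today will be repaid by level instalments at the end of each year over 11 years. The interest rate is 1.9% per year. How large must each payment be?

Level ordinary annuity; solve PV = PMT × [(1 − (1+r)^−n)/r] for PMT.
Periodic rate r = 0.019 per year.
With n = 11: PMT = 10,000 / ([(1 − (1+r)^−n)/r]) = CHF 1,015.98

CHF 1,015.98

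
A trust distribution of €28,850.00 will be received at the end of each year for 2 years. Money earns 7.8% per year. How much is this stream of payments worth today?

This is an ordinary annuity: 2 payments of €28,850.00 at the end of each year.
Periodic rate r = 0.078 per year.
PV = PMT × [(1 − (1+r)^−n)/r] = 28,850 × [1 − (1+r)^−2] / r = €51,588.61

€51,588.61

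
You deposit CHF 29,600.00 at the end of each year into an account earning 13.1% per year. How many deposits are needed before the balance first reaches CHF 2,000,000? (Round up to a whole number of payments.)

19 payments

Periodic rate r = 0.131 per year.
Ordinary annuity FV: 2,000,000 = 29,600 × [((1+r)^n − 1)/r].
(1+r)^n = 1 + 2,000,000 × r / 29,600, so n = ln(1 + 2,000,000·r/29,600) / ln(1+r) = 18.58.
Round up to a whole number of payments: n = 19.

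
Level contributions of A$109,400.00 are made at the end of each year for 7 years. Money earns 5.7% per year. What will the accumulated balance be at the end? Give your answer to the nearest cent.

A$909,926.04

This is an ordinary annuity: 7 deposits of A$109,400.00 at the end of each year.
Periodic rate r = 0.057 per year.
FV = PMT × [((1+r)^n − 1)/r] = 109,400 × [(1+r)^7 − 1] / r = A$909,926.04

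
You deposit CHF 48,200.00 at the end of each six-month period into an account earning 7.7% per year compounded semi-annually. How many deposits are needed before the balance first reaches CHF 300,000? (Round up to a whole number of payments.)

Periodic rate r = 0.077/2 per half-year; n is counted in half-years.
Ordinary annuity FV: 300,000 = 48,200 × [((1+r)^n − 1)/r].
(1+r)^n = 1 + 300,000 × r / 48,200, so n = ln(1 + 300,000·r/48,200) / ln(1+r) = 5.69.
Round up to a whole number of payments: n = 6.

6 payments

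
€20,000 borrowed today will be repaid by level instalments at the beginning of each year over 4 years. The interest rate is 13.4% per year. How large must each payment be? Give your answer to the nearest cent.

€5,978.70

Level annuity due; solve PV = PMT × [(1 − (1+r)^−n)/r] × (1+r) for PMT.
Periodic rate r = 0.134 per year.
With n = 4: PMT = 20,000 / ([(1 − (1+r)^−n)/r] × (1+r)) = €5,978.70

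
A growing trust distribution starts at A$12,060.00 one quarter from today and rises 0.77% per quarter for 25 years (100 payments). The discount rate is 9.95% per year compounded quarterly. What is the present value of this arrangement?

A$572,618.77

Periodic rate r = 0.0995/4 per quarter; n is counted in quarters.
Growing ordinary annuity: PV = PMT₁ × [1 − ((1+g)/(1+r))^n] / (r − g) = 12,060 × [1 − ((1+0.0077)/(1+r))^100] / (r − 0.0077) = A$572,618.77.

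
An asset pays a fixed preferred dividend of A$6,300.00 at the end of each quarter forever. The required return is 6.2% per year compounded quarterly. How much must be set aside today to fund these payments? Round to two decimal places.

A$406,451.61

Periodic rate r = 0.062/4 per quarter.
Level perpetuity: PV = PMT / r = 6,300 / (0.062/4) = A$406,451.61.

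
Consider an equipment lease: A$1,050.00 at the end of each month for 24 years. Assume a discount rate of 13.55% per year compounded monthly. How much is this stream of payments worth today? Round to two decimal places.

This is an ordinary annuity: 288 payments of A$1,050.00 at the end of each month.
Periodic rate r = 0.1355/12 per month; n is counted in months.
PV = PMT × [(1 − (1+r)^−n)/r] = 1,050 × [1 − (1+r)^−288] / r = A$89,324.39

A$89,324.39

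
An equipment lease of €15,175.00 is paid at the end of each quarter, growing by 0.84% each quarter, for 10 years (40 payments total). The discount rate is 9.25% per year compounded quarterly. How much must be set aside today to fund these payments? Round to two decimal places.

€453,476.31

Periodic rate r = 0.0925/4 per quarter; n is counted in quarters.
Growing ordinary annuity: PV = PMT₁ × [1 − ((1+g)/(1+r))^n] / (r − g) = 15,175 × [1 − ((1+0.0084)/(1+r))^40] / (r − 0.0084) = €453,476.31.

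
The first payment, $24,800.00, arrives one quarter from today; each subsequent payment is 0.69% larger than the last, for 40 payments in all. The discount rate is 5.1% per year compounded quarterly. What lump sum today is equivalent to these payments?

Periodic rate r = 0.051/4 per quarter; n is counted in quarters.
Growing ordinary annuity: PV = PMT₁ × [1 − ((1+g)/(1+r))^n] / (r − g) = 24,800 × [1 − ((1+0.0069)/(1+r))^40] / (r − 0.0069) = $876,838.83.

$876,838.83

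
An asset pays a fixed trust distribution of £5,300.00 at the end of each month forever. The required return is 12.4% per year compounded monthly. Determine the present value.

£512,903.23

Periodic rate r = 0.124/12 per month.
Level perpetuity: PV = PMT / r = 5,300 / (0.124/12) = £512,903.23.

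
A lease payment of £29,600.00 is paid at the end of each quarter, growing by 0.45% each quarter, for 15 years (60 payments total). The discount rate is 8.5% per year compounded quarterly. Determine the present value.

Periodic rate r = 0.085/4 per quarter; n is counted in quarters.
Growing ordinary annuity: PV = PMT₁ × [1 − ((1+g)/(1+r))^n] / (r − g) = 29,600 × [1 − ((1+0.0045)/(1+r))^60] / (r − 0.0045) = £1,112,001.44.

£1,112,001.44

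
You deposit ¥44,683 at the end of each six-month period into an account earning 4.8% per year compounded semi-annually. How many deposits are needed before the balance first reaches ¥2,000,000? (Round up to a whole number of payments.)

Periodic rate r = 0.048/2 per half-year; n is counted in half-years.
Ordinary annuity FV: 2,000,000 = 44,683 × [((1+r)^n − 1)/r].
(1+r)^n = 1 + 2,000,000 × r / 44,683, so n = ln(1 + 2,000,000·r/44,683) / ln(1+r) = 30.76.
Round up to a whole number of payments: n = 31.

31 payments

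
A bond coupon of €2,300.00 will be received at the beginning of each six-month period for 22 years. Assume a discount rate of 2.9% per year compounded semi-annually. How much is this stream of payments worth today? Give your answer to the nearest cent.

This is an annuity due: 44 payments of €2,300.00 at the beginning of each six-month period.
Periodic rate r = 0.029/2 per half-year; n is counted in half-years.
PV = PMT × [(1 − (1+r)^−n)/r] × (1+r) = 2,300 × [1 − (1+r)^−44] / r × (1+r) = €75,508.15

€75,508.15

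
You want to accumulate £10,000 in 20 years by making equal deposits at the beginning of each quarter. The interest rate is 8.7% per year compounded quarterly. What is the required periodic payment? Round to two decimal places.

£46.36

Level annuity due; solve FV = PMT × [((1+r)^n − 1)/r] × (1+r) for PMT.
Periodic rate r = 0.087/4 per quarter; n is counted in quarters.
With n = 80: PMT = 10,000 / ([((1+r)^n − 1)/r] × (1+r)) = £46.36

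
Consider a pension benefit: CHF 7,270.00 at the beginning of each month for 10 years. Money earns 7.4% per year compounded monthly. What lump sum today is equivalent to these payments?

CHF 618,954.20

This is an annuity due: 120 payments of CHF 7,270.00 at the beginning of each month.
Periodic rate r = 0.074/12 per month; n is counted in months.
PV = PMT × [(1 − (1+r)^−n)/r] × (1+r) = 7,270 × [1 − (1+r)^−120] / r × (1+r) = CHF 618,954.20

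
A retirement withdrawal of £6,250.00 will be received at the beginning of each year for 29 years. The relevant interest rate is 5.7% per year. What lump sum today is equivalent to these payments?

£92,676.81

This is an annuity due: 29 payments of £6,250.00 at the beginning of each year.
Periodic rate r = 0.057 per year.
PV = PMT × [(1 − (1+r)^−n)/r] × (1+r) = 6,250 × [1 − (1+r)^−29] / r × (1+r) = £92,676.81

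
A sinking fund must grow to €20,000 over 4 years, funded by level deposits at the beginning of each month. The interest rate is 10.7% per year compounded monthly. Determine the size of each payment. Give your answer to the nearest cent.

Level annuity due; solve FV = PMT × [((1+r)^n − 1)/r] × (1+r) for PMT.
Periodic rate r = 0.107/12 per month; n is counted in months.
With n = 48: PMT = 20,000 / ([((1+r)^n − 1)/r] × (1+r)) = €332.70

€332.70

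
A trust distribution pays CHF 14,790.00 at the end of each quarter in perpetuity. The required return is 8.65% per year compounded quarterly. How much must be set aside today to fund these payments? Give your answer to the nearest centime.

CHF 683,930.64

Periodic rate r = 0.0865/4 per quarter.
Level perpetuity: PV = PMT / r = 14,790 / (0.0865/4) = CHF 683,930.64.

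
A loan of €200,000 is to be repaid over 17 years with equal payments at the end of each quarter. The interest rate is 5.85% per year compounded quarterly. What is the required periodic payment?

€4,661.96

Level ordinary annuity; solve PV = PMT × [(1 − (1+r)^−n)/r] for PMT.
Periodic rate r = 0.0585/4 per quarter; n is counted in quarters.
With n = 68: PMT = 200,000 / ([(1 − (1+r)^−n)/r]) = €4,661.96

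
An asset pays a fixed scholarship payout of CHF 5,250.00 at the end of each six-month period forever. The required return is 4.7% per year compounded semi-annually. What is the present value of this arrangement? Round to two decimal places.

Periodic rate r = 0.047/2 per half-year.
Level perpetuity: PV = PMT / r = 5,250 / (0.047/2) = CHF 223,404.26.

CHF 223,404.26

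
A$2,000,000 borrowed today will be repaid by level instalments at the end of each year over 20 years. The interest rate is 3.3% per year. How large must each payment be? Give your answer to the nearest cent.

A$138,187.61

Level ordinary annuity; solve PV = PMT × [(1 − (1+r)^−n)/r] for PMT.
Periodic rate r = 0.033 per year.
With n = 20: PMT = 2,000,000 / ([(1 − (1+r)^−n)/r]) = A$138,187.61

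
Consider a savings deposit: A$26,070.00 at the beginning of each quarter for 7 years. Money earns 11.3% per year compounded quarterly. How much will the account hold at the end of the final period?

This is an annuity due: 28 deposits of A$26,070.00 at the beginning of each quarter.
Periodic rate r = 0.113/4 per quarter; n is counted in quarters.
FV = PMT × [((1+r)^n − 1)/r] × (1+r) = 26,070 × [(1+r)^28 − 1] / r × (1+r) = A$1,121,169.93

A$1,121,169.93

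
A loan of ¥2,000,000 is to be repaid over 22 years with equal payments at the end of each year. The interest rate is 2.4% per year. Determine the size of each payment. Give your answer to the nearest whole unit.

¥118,073

Level ordinary annuity; solve PV = PMT × [(1 − (1+r)^−n)/r] for PMT.
Periodic rate r = 0.024 per year.
With n = 22: PMT = 2,000,000 / ([(1 − (1+r)^−n)/r]) = ¥118,073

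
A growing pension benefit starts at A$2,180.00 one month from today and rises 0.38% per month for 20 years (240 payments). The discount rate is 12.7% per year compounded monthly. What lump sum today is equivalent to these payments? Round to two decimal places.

A$257,545.50

Periodic rate r = 0.127/12 per month; n is counted in months.
Growing ordinary annuity: PV = PMT₁ × [1 − ((1+g)/(1+r))^n] / (r − g) = 2,180 × [1 − ((1+0.0038)/(1+r))^240] / (r − 0.0038) = A$257,545.50.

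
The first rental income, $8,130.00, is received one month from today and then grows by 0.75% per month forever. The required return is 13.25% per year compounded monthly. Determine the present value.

$2,295,529.41

Periodic rate r = 0.1325/12 per month.
Growing perpetuity (Gordon): PV = PMT₁ / (r − g) = 8,130 / (r − 0.0075) = $2,295,529.41.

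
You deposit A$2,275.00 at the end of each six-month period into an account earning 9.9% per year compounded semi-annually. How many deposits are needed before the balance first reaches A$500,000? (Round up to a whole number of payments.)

Periodic rate r = 0.099/2 per half-year; n is counted in half-years.
Ordinary annuity FV: 500,000 = 2,275 × [((1+r)^n − 1)/r].
(1+r)^n = 1 + 500,000 × r / 2,275, so n = ln(1 + 500,000·r/2,275) / ln(1+r) = 51.22.
Round up to a whole number of payments: n = 52.

52 payments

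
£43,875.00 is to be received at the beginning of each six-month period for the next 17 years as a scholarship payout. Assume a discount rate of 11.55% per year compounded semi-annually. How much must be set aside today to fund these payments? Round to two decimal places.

This is an annuity due: 34 payments of £43,875.00 at the beginning of each six-month period.
Periodic rate r = 0.1155/2 per half-year; n is counted in half-years.
PV = PMT × [(1 − (1+r)^−n)/r] × (1+r) = 43,875 × [1 − (1+r)^−34] / r × (1+r) = £684,484.20

£684,484.20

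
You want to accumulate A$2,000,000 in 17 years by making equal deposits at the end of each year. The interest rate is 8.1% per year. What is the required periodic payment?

Level ordinary annuity; solve FV = PMT × [((1+r)^n − 1)/r] for PMT.
Periodic rate r = 0.081 per year.
With n = 17: PMT = 2,000,000 / ([((1+r)^n − 1)/r]) = A$58,723.47

A$58,723.47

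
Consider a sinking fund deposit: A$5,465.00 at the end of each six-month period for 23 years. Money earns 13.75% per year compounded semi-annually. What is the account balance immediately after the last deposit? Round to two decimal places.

A$1,613,362.45

This is an ordinary annuity: 46 deposits of A$5,465.00 at the end of each six-month period.
Periodic rate r = 0.1375/2 per half-year; n is counted in half-years.
FV = PMT × [((1+r)^n − 1)/r] = 5,465 × [(1+r)^46 − 1] / r = A$1,613,362.45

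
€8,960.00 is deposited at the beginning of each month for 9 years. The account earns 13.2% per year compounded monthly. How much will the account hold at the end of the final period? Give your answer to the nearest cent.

€1,860,548.76

This is an annuity due: 108 deposits of €8,960.00 at the beginning of each month.
Periodic rate r = 0.132/12 per month; n is counted in months.
FV = PMT × [((1+r)^n − 1)/r] × (1+r) = 8,960 × [(1+r)^108 − 1] / r × (1+r) = €1,860,548.76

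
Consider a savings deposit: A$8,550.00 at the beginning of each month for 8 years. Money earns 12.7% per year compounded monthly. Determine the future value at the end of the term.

This is an annuity due: 96 deposits of A$8,550.00 at the beginning of each month.
Periodic rate r = 0.127/12 per month; n is counted in months.
FV = PMT × [((1+r)^n − 1)/r] × (1+r) = 8,550 × [(1+r)^96 − 1] / r × (1+r) = A$1,426,633.44

A$1,426,633.44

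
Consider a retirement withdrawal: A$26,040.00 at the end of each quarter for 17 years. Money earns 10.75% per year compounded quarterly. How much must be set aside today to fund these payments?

A$809,306.66

This is an ordinary annuity: 68 payments of A$26,040.00 at the end of each quarter.
Periodic rate r = 0.1075/4 per quarter; n is counted in quarters.
PV = PMT × [(1 − (1+r)^−n)/r] = 26,040 × [1 − (1+r)^−68] / r = A$809,306.66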